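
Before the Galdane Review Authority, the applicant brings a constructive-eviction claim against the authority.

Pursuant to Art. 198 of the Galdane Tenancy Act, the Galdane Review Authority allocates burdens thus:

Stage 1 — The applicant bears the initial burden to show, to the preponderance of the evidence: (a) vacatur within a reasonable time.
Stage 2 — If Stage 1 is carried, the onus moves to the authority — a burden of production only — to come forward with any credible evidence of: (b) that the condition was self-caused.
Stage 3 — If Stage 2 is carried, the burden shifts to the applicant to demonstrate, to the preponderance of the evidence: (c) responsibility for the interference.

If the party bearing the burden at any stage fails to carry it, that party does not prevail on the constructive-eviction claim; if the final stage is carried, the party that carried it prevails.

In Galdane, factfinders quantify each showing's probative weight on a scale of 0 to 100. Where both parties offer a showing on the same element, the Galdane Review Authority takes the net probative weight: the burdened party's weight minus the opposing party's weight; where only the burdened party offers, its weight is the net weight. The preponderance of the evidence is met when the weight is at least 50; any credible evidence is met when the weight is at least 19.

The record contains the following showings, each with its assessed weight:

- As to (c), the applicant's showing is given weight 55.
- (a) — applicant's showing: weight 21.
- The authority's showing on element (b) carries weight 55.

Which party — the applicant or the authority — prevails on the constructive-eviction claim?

At Stage 1 the applicant must meet the preponderance of the evidence (weight is at least 50): on (a) the weight is 21, which does not reach 50, so (a) does not meet the standard.
  The applicant does not carry Stage 1.
The authority prevails.

authority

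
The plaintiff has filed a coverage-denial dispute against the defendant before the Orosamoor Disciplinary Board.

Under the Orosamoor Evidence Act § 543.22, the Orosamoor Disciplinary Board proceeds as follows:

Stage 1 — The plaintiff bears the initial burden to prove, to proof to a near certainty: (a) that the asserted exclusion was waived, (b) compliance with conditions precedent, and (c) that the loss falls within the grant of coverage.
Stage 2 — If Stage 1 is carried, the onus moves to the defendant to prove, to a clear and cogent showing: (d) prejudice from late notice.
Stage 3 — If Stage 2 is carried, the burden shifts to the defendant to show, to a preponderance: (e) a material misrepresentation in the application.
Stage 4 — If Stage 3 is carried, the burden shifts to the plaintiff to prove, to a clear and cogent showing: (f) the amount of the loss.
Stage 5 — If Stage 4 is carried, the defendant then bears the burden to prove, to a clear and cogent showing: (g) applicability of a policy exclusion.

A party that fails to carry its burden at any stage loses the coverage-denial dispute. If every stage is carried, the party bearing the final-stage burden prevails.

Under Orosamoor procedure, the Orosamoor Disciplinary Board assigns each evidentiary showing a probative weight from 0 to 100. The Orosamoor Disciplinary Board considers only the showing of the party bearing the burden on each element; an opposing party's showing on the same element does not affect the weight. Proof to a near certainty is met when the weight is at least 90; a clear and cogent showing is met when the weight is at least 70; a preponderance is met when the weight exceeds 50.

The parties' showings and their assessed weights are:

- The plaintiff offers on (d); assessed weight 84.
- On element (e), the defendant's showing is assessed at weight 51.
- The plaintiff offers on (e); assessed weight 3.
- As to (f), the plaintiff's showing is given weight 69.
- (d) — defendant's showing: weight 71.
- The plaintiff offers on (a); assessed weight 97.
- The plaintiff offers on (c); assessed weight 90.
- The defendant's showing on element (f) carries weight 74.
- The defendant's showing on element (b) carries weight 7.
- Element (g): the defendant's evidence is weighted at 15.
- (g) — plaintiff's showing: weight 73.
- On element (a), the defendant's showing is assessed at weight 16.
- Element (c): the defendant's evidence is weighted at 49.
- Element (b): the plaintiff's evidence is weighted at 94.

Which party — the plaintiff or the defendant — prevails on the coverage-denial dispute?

defendant

Stage 1 — burden on plaintiff; standard: proof to a near certainty (weight is at least 90).
    (a): 97 (defendant's 16 disregarded) ≥ 90 [met]
    (b): 94 (defendant's 7 disregarded) ≥ 90 [met]
    (c): 90 (defendant's 49 disregarded) ≥ 90 [met]
  Stage 1 is satisfied; the onus moves to the defendant.
Stage 2 — burden on defendant; standard: a clear and cogent showing (weight is at least 70).
    (d): 71 (plaintiff's 84 disregarded) ≥ 70 [met]
  Stage 2 carried; the burden remains with the defendant.
Stage 3 — burden on defendant; standard: a preponderance (weight exceeds 50).
    (e): 51 (plaintiff's 3 disregarded) > 50 [met]
  All elements met. The burden passes to the plaintiff.
Stage 4 — burden on plaintiff; standard: a clear and cogent showing (weight is at least 70).
    (f): 69 (defendant's 74 disregarded) < 70 [not met]
  Not every element is met, so the plaintiff fails to carry Stage 4.
So the defendant prevails.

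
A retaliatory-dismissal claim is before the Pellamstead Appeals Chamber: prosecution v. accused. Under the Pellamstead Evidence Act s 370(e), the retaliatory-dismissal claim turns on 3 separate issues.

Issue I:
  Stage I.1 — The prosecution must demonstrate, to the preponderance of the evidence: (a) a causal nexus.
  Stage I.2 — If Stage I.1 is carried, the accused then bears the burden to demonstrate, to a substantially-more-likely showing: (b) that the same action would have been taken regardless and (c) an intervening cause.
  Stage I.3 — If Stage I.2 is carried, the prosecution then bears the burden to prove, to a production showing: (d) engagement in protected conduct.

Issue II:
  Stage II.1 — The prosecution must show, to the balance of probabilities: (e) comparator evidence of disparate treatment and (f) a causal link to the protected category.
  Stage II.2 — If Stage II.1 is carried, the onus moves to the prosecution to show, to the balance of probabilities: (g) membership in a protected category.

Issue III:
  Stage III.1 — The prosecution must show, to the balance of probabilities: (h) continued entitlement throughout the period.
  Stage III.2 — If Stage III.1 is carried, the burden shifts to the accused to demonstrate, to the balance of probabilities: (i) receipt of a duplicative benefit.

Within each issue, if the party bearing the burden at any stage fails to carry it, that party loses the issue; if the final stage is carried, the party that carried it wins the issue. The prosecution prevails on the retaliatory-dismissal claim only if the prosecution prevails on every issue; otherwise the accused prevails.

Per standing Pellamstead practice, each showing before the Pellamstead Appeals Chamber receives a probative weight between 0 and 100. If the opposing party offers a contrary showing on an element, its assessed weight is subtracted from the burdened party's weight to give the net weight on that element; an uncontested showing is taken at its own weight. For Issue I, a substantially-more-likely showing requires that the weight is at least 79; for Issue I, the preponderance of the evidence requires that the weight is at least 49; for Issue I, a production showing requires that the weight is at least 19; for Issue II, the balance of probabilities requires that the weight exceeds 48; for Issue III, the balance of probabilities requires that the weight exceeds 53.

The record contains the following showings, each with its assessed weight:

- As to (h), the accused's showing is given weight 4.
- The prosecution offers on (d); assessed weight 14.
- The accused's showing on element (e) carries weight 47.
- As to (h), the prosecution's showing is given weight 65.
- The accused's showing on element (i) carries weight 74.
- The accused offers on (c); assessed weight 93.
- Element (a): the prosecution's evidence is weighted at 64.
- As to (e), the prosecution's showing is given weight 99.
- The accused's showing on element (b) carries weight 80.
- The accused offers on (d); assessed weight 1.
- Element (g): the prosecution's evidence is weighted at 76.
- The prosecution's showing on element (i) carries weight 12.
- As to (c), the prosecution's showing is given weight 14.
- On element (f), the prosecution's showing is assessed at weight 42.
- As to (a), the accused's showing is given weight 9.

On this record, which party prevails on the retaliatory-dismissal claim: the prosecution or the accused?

accused

— Issue I —
Stage I.1 — burden on prosecution; standard: the preponderance of the evidence (weight is at least 49).
    (a): 64 − 9 = 55 ≥ 49 [met]
  All elements met. The burden passes to the accused.
Stage I.2 — burden on accused; standard: a substantially-more-likely showing (weight is at least 79).
    (b): 80 ≥ 79 [met]
    (c): 93 − 14 = 79 ≥ 79 [met]
  Stage I.2 is satisfied; the onus moves to the prosecution.
Stage I.3 — burden on prosecution; standard: a production showing (weight is at least 19).
    (d): 14 − 1 = 13 < 19 [not met]
  Stage I.3 not carried; the prosecution fails its burden.
So the accused prevails on this issue.
— Issue II —
At Stage II.1 the prosecution must meet the balance of probabilities (weight exceeds 48): on (e) the weight is 99 less the opposing 47 gives net 52, > 48, so (e) meets the standard; on (f) the weight is 42, which does not exceed 48, so (f) does not meet the standard.
  Stage II.1 not carried; the prosecution fails its burden.
The analysis ends at Stage II.1; the accused prevails on this issue.
— Issue III —
Stage III.1 — burden on prosecution; standard: the balance of probabilities (weight exceeds 53).
    (h): 65 − 4 = 61 > 53 [met]
  Stage III.1 carried; the burden shifts to the accused.
Stage III.2 — burden on accused; standard: the balance of probabilities (weight exceeds 53).
    (i): 74 − 12 = 62 > 53 [met]
  All elements met at the final stage.
All stages carried — the accused prevails on this issue.
Per-issue: Issue I → accused; Issue II → accused; Issue III → accused. The prosecution must prevail on every issue; overall, the accused prevails.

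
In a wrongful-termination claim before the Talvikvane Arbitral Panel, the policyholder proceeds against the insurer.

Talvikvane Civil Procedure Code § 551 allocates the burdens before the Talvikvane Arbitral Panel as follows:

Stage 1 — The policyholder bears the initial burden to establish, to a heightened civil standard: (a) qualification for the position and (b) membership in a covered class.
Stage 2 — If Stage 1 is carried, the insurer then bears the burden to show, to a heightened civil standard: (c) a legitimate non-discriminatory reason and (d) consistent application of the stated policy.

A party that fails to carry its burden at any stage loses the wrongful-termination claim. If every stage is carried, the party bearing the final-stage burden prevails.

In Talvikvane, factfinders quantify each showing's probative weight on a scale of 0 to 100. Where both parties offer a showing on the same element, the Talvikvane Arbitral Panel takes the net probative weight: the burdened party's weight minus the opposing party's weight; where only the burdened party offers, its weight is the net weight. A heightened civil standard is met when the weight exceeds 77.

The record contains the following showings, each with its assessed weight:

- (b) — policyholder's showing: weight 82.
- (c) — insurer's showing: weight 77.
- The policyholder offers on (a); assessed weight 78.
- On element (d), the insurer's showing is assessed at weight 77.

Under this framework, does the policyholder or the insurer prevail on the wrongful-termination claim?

Stage 1 (policyholder, a heightened civil standard, weight exceeds 77): (a) 78 > 77 — meets; (b) 82 > 77 — meets.
  Stage 1 carried; the burden shifts to the insurer.
Stage 2 (insurer, a heightened civil standard, weight exceeds 77): (c) 77 ≤ 77 — fails; (d) 77 ≤ 77 — fails.
  Stage 2 not carried; the insurer fails its burden.
The policyholder prevails.

policyholder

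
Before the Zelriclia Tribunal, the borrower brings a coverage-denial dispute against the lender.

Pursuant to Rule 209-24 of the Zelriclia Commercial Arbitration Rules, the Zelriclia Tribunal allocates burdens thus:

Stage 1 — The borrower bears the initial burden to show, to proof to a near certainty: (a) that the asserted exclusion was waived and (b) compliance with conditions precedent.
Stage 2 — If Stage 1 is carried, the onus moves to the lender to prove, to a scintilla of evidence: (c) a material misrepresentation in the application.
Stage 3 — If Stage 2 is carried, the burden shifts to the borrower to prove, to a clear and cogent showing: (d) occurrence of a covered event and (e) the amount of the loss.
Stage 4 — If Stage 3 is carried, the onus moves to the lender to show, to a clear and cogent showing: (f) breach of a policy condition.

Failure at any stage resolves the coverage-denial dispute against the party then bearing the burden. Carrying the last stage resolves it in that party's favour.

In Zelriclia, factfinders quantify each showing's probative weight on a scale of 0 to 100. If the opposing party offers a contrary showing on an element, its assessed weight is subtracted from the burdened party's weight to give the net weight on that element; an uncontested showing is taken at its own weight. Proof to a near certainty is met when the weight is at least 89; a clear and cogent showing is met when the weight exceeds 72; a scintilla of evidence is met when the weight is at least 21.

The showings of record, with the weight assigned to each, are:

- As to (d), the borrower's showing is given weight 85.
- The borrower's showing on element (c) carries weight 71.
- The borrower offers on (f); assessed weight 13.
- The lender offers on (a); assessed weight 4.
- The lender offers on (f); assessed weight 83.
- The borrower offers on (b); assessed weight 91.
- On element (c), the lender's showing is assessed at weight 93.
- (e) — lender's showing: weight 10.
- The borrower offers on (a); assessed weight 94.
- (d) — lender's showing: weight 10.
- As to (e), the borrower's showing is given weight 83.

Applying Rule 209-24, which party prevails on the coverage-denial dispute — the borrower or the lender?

borrower

Stage 1 (borrower, proof to a near certainty, weight is at least 89): (a) net 94−4=90 ≥ 89 — meets; (b) 91 ≥ 89 — meets.
  Stage 1 carried; the burden shifts to the lender.
Stage 2 (lender, a scintilla of evidence, weight is at least 21): (c) net 93−71=22 ≥ 21 — meets.
  The lender carries Stage 2; the borrower now bears the burden.
Stage 3 (borrower, a clear and cogent showing, weight exceeds 72): (d) net 85−10=75 > 72 — meets; (e) net 83−10=73 > 72 — meets.
  The borrower carries Stage 3; the lender now bears the burden.
Stage 4 (lender, a clear and cogent showing, weight exceeds 72): (f) net 83−13=70 ≤ 72 — fails.
  Stage 4 not carried; the lender fails its burden.
So the borrower prevails.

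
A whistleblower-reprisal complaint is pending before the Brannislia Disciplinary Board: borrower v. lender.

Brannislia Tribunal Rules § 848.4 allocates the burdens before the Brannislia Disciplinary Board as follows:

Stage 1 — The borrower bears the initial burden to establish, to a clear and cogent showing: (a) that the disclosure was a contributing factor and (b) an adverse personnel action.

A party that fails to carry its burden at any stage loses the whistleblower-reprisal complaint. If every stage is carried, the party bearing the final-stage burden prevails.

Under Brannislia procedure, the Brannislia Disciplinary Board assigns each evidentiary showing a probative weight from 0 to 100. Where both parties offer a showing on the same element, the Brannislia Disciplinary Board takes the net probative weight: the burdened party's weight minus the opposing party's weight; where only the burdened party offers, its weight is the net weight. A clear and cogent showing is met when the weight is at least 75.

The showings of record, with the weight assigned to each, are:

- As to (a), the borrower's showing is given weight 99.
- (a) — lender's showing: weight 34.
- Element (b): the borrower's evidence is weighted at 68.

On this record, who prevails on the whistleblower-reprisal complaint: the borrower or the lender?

lender

Stage 1 (borrower, a clear and cogent showing, weight is at least 75): (a) net 99−34=65 < 75 — fails; (b) 68 < 75 — fails.
  Stage 1 not carried; the borrower fails its burden.
So the lender prevails.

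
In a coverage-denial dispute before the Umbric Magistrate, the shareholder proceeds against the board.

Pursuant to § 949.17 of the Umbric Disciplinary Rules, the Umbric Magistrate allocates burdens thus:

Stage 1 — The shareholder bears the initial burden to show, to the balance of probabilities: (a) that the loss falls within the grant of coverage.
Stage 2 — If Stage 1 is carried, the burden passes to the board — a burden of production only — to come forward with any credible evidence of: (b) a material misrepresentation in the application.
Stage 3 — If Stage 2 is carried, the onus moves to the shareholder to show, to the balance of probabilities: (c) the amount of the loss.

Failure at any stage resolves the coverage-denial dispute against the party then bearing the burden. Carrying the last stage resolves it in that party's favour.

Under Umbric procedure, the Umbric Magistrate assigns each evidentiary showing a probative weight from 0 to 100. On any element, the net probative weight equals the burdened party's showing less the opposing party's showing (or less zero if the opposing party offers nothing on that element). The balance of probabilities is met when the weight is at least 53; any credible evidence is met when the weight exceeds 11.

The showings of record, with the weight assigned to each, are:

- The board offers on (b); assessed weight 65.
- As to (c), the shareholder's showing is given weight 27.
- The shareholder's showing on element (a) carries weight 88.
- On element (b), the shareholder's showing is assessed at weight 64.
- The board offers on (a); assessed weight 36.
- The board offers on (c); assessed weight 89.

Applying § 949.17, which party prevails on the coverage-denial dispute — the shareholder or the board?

board

Stage 1 — burden on shareholder; standard: the balance of probabilities (weight is at least 53).
    (a): 88 − 36 = 52 < 53 [not met]
  The shareholder does not carry Stage 1.
The analysis ends at Stage 1; the board prevails.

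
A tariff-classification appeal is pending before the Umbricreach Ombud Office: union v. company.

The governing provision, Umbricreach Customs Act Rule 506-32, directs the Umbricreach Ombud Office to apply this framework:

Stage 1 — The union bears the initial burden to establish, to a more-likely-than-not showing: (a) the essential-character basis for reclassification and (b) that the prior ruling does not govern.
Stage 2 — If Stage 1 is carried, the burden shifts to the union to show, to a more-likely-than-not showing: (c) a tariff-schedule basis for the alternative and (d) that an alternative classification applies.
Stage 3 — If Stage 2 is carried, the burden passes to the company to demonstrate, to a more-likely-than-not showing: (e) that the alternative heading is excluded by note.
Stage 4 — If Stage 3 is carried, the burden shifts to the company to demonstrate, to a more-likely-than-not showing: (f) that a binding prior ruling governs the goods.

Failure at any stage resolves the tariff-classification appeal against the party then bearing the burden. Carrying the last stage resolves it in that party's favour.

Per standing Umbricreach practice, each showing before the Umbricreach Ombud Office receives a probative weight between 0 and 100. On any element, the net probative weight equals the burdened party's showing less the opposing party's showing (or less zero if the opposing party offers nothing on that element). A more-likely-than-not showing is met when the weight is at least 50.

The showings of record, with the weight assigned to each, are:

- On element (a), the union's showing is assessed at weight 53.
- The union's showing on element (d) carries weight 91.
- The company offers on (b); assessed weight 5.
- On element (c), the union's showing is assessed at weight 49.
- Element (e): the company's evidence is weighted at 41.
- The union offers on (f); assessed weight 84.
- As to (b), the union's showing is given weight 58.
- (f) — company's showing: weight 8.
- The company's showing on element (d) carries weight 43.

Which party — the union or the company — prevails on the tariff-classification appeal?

Stage 1 — burden on union; standard: a more-likely-than-not showing (weight is at least 50).
    (a): 53 ≥ 50 [met]
    (b): 58 − 5 = 53 ≥ 50 [met]
  All elements met. The union retains the burden for Stage 2.
Stage 2 — burden on union; standard: a more-likely-than-not showing (weight is at least 50).
    (c): 49 < 50 [not met]
    (d): 91 − 43 = 48 < 50 [not met]
  The union does not carry Stage 2.
The analysis ends at Stage 2; the company prevails.

company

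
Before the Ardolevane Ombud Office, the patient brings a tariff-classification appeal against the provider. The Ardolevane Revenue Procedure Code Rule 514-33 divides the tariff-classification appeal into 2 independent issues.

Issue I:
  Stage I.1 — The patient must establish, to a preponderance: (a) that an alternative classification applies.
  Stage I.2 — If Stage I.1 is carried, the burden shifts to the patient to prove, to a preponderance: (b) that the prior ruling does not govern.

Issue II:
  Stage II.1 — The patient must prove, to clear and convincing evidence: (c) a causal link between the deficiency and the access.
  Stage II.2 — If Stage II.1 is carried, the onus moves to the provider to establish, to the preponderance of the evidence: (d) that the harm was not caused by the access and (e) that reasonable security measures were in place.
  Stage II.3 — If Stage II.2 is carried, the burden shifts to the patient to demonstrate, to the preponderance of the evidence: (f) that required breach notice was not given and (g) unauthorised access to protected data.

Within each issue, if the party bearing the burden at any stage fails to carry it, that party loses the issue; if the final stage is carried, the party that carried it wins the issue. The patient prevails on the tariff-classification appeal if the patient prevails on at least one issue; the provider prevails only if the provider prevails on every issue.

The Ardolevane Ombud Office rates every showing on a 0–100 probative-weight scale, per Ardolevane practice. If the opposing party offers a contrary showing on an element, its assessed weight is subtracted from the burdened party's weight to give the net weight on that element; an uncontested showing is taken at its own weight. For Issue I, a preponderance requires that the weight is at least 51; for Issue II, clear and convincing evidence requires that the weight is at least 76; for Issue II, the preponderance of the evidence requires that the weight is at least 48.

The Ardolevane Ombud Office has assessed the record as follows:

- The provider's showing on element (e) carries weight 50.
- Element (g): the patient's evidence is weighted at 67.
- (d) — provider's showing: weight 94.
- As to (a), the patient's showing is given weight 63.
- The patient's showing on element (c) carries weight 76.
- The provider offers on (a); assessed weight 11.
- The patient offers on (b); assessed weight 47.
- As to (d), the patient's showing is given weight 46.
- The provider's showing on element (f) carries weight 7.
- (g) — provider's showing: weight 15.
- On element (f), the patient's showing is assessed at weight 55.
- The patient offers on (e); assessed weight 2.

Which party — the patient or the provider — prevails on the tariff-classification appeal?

— Issue I —
Stage I.1 (patient, a preponderance, weight is at least 51): (a) net 63−11=52 ≥ 51 — meets.
  Stage I.1 carried; the burden remains with the patient.
Stage I.2 (patient, a preponderance, weight is at least 51): (b) 47 < 51 — fails.
  Not every element is met, so the patient fails to carry Stage I.2.
The analysis ends at Stage I.2; the provider prevails on this issue.
— Issue II —
Stage II.1 — burden on patient; standard: clear and convincing evidence (weight is at least 76).
    (c): 76 ≥ 76 [met]
  The patient carries Stage II.1; the provider now bears the burden.
Stage II.2 — burden on provider; standard: the preponderance of the evidence (weight is at least 48).
    (d): 94 − 46 = 48 ≥ 48 [met]
    (e): 50 − 2 = 48 ≥ 48 [met]
  Stage II.2 is satisfied; the onus moves to the patient.
Stage II.3 — burden on patient; standard: the preponderance of the evidence (weight is at least 48).
    (f): 55 − 7 = 48 ≥ 48 [met]
    (g): 67 − 15 = 52 ≥ 48 [met]
  Stage II.3 carried; the final stage is satisfied.
With every stage satisfied, the patient prevails on this issue.
Per-issue: Issue I → provider; Issue II → patient. The patient must prevail on at least one issue; overall, the patient prevails.

patient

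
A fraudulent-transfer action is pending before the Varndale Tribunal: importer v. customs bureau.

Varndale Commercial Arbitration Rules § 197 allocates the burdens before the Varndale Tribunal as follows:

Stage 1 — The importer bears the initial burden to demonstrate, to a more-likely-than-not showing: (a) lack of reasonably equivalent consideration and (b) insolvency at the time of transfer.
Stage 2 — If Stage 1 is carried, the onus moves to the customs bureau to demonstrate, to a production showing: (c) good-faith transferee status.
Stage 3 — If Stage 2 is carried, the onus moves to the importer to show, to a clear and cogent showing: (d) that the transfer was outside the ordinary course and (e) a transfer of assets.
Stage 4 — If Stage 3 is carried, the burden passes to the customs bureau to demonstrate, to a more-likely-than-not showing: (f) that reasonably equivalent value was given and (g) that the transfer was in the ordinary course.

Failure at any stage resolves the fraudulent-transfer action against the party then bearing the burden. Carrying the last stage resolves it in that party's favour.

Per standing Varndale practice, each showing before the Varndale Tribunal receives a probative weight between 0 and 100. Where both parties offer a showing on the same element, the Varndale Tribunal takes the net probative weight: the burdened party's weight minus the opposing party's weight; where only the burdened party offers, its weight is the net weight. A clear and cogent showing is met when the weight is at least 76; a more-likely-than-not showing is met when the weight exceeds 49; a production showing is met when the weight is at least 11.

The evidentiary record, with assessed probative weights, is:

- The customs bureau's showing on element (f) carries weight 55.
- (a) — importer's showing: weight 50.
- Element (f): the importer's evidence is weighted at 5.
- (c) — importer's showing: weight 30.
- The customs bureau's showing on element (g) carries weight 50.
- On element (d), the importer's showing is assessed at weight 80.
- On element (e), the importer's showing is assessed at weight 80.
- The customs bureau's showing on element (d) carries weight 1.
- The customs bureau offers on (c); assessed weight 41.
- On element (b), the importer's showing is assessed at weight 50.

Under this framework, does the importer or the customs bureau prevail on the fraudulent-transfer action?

customs bureau

At Stage 1 the importer must meet a more-likely-than-not showing (weight exceeds 49): on (a) the weight is 50, > 49, so (a) meets the standard; on (b) the weight is 50, > 49, so (b) meets the standard.
  The importer carries Stage 1; the customs bureau now bears the burden.
At Stage 2 the customs bureau must meet a production showing (weight is at least 11): on (c) the weight is 41 less the opposing 30 gives net 11, which does reach 11, so (c) meets the standard.
  Stage 2 is satisfied; the onus moves to the importer.
At Stage 3 the importer must meet a clear and cogent showing (weight is at least 76): on (d) the weight is 80 less the opposing 1 gives net 79, ≥ 76, so (d) meets the standard; on (e) the weight is 80, ≥ 76, so (e) meets the standard.
  The importer carries Stage 3; the customs bureau now bears the burden.
At Stage 4 the customs bureau must meet a more-likely-than-not showing (weight exceeds 49): on (f) the weight is 55 less the opposing 5 gives net 50, which does exceed 49, so (f) meets the standard; on (g) the weight is 50, which does exceed 49, so (g) meets the standard.
  Stage 4 carried; the final stage is satisfied.
With every stage satisfied, the customs bureau prevails.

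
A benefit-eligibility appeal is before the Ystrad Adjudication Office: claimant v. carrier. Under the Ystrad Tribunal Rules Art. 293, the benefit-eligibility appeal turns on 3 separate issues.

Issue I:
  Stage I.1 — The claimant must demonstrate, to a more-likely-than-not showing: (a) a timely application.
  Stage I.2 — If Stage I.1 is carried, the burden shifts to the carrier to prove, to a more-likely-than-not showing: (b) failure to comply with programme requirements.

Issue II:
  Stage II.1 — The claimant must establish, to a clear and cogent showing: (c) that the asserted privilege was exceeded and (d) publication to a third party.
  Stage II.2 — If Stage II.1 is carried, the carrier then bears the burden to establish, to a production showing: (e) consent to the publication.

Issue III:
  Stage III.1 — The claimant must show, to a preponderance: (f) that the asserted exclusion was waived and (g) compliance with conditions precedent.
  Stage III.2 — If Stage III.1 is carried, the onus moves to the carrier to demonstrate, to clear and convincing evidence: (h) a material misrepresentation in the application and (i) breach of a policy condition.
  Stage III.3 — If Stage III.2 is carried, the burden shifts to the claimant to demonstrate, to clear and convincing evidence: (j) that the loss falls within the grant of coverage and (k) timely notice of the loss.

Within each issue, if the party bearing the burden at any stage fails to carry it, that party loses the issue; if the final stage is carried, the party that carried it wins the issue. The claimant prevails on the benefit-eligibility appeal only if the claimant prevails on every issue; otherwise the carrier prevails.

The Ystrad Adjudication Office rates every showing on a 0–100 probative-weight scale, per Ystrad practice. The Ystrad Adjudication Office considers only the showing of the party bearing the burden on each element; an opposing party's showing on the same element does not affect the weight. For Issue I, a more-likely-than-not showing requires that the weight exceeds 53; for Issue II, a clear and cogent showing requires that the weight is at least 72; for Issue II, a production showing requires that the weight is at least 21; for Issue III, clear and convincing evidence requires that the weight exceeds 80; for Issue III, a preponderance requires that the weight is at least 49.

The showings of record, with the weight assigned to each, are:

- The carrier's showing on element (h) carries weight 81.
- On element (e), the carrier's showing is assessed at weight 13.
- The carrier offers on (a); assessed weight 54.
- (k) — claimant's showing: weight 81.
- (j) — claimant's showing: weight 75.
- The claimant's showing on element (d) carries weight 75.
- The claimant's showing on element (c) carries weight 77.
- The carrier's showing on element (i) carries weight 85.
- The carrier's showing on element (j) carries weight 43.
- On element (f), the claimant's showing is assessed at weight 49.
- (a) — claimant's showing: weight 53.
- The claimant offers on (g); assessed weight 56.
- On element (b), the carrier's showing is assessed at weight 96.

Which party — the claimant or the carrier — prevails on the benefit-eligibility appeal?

carrier

— Issue I —
Stage I.1 — burden on claimant; standard: a more-likely-than-not showing (weight exceeds 53).
    (a): 53 (carrier's 54 disregarded) ≤ 53 [not met]
  Not every element is met, so the claimant fails to carry Stage I.1.
The carrier prevails on this issue.
— Issue II —
At Stage II.1 the claimant must meet a clear and cogent showing (weight is at least 72): on (c) the weight is 77, ≥ 72, so (c) meets the standard; on (d) the weight is 75, ≥ 72, so (d) meets the standard.
  Stage II.1 carried; the burden shifts to the carrier.
At Stage II.2 the carrier must meet a production showing (weight is at least 21): on (e) the weight is 13, which does not reach 21, so (e) does not meet the standard.
  The carrier does not carry Stage II.2.
So the claimant prevails on this issue.
— Issue III —
At Stage III.1 the claimant must meet a preponderance (weight is at least 49): on (f) the weight is 49, which does reach 49, so (f) meets the standard; on (g) the weight is 56, ≥ 49, so (g) meets the standard.
  All elements met. The burden passes to the carrier.
At Stage III.2 the carrier must meet clear and convincing evidence (weight exceeds 80): on (h) the weight is 81, > 80, so (h) meets the standard; on (i) the weight is 85, > 80, so (i) meets the standard.
  Stage III.2 is satisfied; the onus moves to the claimant.
At Stage III.3 the claimant must meet clear and convincing evidence (weight exceeds 80): on (j) the weight is 75 (the carrier's 43 is given no effect), which does not exceed 80, so (j) does not meet the standard; on (k) the weight is 81, which does exceed 80, so (k) meets the standard.
  Stage III.3 not carried; the claimant fails its burden.
So the carrier prevails on this issue.
Per-issue: Issue I → carrier; Issue II → claimant; Issue III → carrier. The claimant must prevail on every issue; overall, the carrier prevails.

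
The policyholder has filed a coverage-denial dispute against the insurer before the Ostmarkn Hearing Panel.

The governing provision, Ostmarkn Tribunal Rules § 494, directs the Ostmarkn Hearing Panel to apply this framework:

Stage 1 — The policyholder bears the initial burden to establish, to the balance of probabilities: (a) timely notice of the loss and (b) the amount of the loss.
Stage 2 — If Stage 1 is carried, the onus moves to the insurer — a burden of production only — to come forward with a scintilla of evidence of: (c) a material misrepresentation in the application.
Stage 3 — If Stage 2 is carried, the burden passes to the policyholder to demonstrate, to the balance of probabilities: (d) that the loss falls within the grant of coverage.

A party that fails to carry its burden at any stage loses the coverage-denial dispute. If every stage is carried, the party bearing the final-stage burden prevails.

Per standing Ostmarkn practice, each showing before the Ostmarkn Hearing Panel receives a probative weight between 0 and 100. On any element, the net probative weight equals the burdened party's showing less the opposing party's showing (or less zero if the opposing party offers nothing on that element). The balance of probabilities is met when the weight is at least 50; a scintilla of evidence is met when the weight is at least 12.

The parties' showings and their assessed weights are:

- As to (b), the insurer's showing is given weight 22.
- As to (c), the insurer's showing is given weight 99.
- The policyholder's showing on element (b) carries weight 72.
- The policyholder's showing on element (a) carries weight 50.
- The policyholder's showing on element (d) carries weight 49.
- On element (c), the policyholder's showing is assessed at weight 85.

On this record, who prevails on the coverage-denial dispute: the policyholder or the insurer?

insurer

Stage 1 (policyholder, the balance of probabilities, weight is at least 50): (a) 50 ≥ 50 — meets; (b) net 72−22=50 ≥ 50 — meets.
  Stage 1 is satisfied; the onus moves to the insurer.
Stage 2 (insurer, a scintilla of evidence, weight is at least 12): (c) net 99−85=14 ≥ 12 — meets.
  The insurer carries Stage 2; the policyholder now bears the burden.
Stage 3 (policyholder, the balance of probabilities, weight is at least 50): (d) 49 < 50 — fails.
  The policyholder does not carry Stage 3.
The insurer prevails.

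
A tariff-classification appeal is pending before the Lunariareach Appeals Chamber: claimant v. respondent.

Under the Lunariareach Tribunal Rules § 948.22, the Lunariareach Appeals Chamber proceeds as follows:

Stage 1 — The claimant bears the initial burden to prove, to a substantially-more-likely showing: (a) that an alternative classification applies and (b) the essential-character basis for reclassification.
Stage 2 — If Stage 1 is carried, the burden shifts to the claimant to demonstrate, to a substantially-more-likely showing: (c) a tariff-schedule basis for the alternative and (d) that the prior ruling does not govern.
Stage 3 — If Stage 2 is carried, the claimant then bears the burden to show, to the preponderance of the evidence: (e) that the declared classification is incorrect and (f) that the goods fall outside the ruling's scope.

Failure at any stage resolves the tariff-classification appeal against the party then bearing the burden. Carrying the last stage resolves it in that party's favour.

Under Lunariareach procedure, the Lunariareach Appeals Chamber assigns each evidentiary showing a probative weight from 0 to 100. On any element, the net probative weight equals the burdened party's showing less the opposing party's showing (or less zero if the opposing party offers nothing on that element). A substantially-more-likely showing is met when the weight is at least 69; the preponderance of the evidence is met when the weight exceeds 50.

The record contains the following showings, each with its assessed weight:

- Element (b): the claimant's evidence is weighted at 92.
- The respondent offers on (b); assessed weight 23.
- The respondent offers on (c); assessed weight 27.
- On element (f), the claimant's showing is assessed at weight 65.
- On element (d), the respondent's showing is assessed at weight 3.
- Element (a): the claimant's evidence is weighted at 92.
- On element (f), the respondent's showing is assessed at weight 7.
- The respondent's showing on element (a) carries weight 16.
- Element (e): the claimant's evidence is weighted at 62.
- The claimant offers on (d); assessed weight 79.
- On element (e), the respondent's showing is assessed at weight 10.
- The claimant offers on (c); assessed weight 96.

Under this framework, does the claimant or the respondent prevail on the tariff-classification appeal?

Stage 1 (claimant, a substantially-more-likely showing, weight is at least 69): (a) net 92−16=76 ≥ 69 — meets; (b) net 92−23=69 ≥ 69 — meets.
  Stage 1 is satisfied; the claimant continues to bear the burden.
Stage 2 (claimant, a substantially-more-likely showing, weight is at least 69): (c) net 96−27=69 ≥ 69 — meets; (d) net 79−3=76 ≥ 69 — meets.
  Stage 2 carried; the burden remains with the claimant.
Stage 3 (claimant, the preponderance of the evidence, weight exceeds 50): (e) net 62−10=52 > 50 — meets; (f) net 65−7=58 > 50 — meets.
  The claimant carries the last stage.
All stages carried — the claimant prevails.

claimant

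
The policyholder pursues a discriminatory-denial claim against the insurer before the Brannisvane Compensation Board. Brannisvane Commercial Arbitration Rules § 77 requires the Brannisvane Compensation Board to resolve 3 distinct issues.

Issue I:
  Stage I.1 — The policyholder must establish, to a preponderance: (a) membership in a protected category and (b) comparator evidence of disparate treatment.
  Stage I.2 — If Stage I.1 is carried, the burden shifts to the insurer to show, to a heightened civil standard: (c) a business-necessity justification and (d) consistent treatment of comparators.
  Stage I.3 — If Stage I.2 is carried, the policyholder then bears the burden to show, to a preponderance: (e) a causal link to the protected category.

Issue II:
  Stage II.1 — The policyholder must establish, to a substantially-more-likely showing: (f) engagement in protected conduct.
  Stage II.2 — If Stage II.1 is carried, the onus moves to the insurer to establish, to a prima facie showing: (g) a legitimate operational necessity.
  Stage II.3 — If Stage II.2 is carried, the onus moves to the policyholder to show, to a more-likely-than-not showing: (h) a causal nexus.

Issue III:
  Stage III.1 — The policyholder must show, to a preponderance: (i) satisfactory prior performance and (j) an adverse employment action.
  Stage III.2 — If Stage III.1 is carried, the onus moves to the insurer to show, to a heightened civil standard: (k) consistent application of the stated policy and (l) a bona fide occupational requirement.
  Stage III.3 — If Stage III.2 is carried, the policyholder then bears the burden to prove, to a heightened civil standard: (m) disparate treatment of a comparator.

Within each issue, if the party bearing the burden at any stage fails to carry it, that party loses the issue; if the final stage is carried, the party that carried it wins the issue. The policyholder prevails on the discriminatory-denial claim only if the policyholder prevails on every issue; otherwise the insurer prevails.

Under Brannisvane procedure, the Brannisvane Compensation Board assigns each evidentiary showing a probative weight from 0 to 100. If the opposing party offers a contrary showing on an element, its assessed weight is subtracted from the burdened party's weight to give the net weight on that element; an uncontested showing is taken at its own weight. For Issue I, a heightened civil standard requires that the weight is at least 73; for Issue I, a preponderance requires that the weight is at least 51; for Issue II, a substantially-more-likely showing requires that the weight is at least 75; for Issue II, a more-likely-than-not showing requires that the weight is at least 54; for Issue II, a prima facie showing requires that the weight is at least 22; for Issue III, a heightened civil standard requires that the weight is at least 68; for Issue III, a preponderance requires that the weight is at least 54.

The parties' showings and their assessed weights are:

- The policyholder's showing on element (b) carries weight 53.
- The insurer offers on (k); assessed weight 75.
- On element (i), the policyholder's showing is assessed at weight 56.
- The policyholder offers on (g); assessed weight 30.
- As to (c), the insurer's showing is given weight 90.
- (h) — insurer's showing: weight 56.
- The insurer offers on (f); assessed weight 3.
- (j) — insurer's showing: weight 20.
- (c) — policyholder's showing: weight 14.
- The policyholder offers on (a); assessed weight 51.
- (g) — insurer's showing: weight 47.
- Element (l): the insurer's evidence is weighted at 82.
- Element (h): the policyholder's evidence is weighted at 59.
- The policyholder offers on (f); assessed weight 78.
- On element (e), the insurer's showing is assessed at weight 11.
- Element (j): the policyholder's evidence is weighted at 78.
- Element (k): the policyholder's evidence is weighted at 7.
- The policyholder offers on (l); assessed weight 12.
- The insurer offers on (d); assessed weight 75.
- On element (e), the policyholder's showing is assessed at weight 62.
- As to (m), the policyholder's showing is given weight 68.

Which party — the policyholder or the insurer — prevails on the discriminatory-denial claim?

— Issue I —
Stage I.1 — burden on policyholder; standard: a preponderance (weight is at least 51).
    (a): 51 ≥ 51 [met]
    (b): 53 ≥ 51 [met]
  Stage I.1 carried; the burden shifts to the insurer.
Stage I.2 — burden on insurer; standard: a heightened civil standard (weight is at least 73).
    (c): 90 − 14 = 76 ≥ 73 [met]
    (d): 75 ≥ 73 [met]
  Stage I.2 is satisfied; the onus moves to the policyholder.
Stage I.3 — burden on policyholder; standard: a preponderance (weight is at least 51).
    (e): 62 − 11 = 51 ≥ 51 [met]
  The policyholder carries the last stage.
With every stage satisfied, the policyholder prevails on this issue.
— Issue II —
At Stage II.1 the policyholder must meet a substantially-more-likely showing (weight is at least 75): on (f) the weight is 78 less the opposing 3 gives net 75, ≥ 75, so (f) meets the standard.
  Stage II.1 is satisfied; the onus moves to the insurer.
At Stage II.2 the insurer must meet a prima facie showing (weight is at least 22): on (g) the weight is 47 less the opposing 30 gives net 17, which does not reach 22, so (g) does not meet the standard.
  Stage II.2 not carried; the insurer fails its burden.
The analysis ends at Stage II.2; the policyholder prevails on this issue.
— Issue III —
At Stage III.1 the policyholder must meet a preponderance (weight is at least 54): on (i) the weight is 56, ≥ 54, so (i) meets the standard; on (j) the weight is 78 less the opposing 20 gives net 58, ≥ 54, so (j) meets the standard.
  Stage III.1 is satisfied; the onus moves to the insurer.
At Stage III.2 the insurer must meet a heightened civil standard (weight is at least 68): on (k) the weight is 75 less the opposing 7 gives net 68, ≥ 68, so (k) meets the standard; on (l) the weight is 82 less the opposing 12 gives net 70, which does reach 68, so (l) meets the standard.
  Stage III.2 carried; the burden shifts to the policyholder.
At Stage III.3 the policyholder must meet a heightened civil standard (weight is at least 68): on (m) the weight is 68, ≥ 68, so (m) meets the standard.
  All elements met at the final stage.
All stages carried — the policyholder prevails on this issue.
Per-issue: Issue I → policyholder; Issue II → policyholder; Issue III → policyholder. The policyholder must prevail on every issue; overall, the policyholder prevails.

policyholder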